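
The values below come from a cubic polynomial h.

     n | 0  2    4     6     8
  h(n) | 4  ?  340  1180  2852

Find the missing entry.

The 4 known points determine the degree-3 polynomial uniquely.
Write h(n) = an^3 + bn^2 + cn + d. Substituting each data point gives a linear system:
  d = 4
  64a + 16b + 4c + d = 340
  216a + 36b + 6c + d = 1180
  512a + 64b + 8c + d = 2852
Solving the system yields a = 6, b = -4, c = 4, d = 4.
So h(n) = 6n³ - 4n² + 4n + 4.
Then h(2) = 44.

44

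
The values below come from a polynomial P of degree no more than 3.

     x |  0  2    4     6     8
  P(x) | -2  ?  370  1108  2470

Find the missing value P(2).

64

The 4 known points determine the degree-3 polynomial uniquely.
Write P(x) = ax^3 + bx^2 + cx + d. Substituting each data point gives a linear system:
  d = -2
  64a + 16b + 4c + d = 370
  216a + 36b + 6c + d = 1108
  512a + 64b + 8c + d = 2470
Solving the system yields a = 4, b = 6, c = 5, d = -2.
So P(x) = 4x³ + 6x² + 5x - 2.
Then P(2) = 64.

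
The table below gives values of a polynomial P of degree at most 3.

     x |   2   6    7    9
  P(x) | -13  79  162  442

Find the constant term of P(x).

1

Write P(x) = ax^3 + bx^2 + cx + d. Substituting each data point gives a linear system:
  8a + 4b + 2c + d = -13
  216a + 36b + 6c + d = 79
  343a + 49b + 7c + d = 162
  729a + 81b + 9c + d = 442
Solving the system yields a = 1, b = -3, c = -5, d = 1.
So P(x) = x³ - 3x² - 5x + 1.
The constant term is 1.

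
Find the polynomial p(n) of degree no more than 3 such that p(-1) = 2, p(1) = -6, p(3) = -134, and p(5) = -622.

p(n) = -5n^3 + n - 2

Using the Lagrange interpolation formula with nodes -1, 1, 3, 5:
  L_0(n) = (n - 1)(n - 3)(n - 5) / -48
  L_1(n) = (n + 1)(n - 3)(n - 5) / 16
  L_2(n) = (n + 1)(n - 1)(n - 5) / -16
  L_3(n) = (n + 1)(n - 1)(n - 3) / 48
Then p(n) = 2·L_0(n) - 6·L_1(n) - 134·L_2(n) - 622·L_3(n).
Expanding and collecting terms gives p(n) = -5n^3 + n - 2.
Check: p(3) = -134. ✓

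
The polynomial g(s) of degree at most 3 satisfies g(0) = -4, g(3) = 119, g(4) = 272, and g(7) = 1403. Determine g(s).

g(s) = 4s^3 + 5s - 4

Write g(s) = as^3 + bs^2 + cs + d. Substituting each data point gives a linear system:
  d = -4
  27a + 9b + 3c + d = 119
  64a + 16b + 4c + d = 272
  343a + 49b + 7c + d = 1403
Solving the system yields a = 4, b = 0, c = 5, d = -4.
So g(s) = 4s^3 + 5s - 4.
Check: g(4) = 272. ✓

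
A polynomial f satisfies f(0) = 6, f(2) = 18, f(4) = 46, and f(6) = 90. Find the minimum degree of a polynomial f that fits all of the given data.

Forward differences of the values at n = 0, 2, 4, 6:
  f  : 6  18  46  90
  Δ  : 12  28  44
  Δ^2: 16  16
  Δ^3: 0
The second differences are constant (16) and nonzero, while all higher differences vanish, so the minimal degree is 2.

2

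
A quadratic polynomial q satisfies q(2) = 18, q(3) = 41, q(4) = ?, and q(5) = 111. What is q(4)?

72

The 3 known points determine the degree-2 polynomial uniquely.
Write q(n) = an^2 + bn + c. Substituting each data point gives a linear system:
  4a + 2b + c = 18
  9a + 3b + c = 41
  25a + 5b + c = 111
Solving the system yields a = 4, b = 3, c = -4.
So q(n) = 4n^2 + 3n - 4.
Then q(4) = 72.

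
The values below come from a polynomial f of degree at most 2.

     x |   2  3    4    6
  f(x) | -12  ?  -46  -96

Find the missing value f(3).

-27

The 3 known points determine the degree-2 polynomial uniquely.
Write f(x) = ax^2 + bx + c. Substituting each data point gives a linear system:
  4a + 2b + c = -12
  16a + 4b + c = -46
  36a + 6b + c = -96
Solving the system yields a = -2, b = -5, c = 6.
So f(x) = -2x² - 5x + 6.
Then f(3) = -27.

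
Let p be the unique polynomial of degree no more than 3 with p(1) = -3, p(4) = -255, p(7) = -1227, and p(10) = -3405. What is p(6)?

Write p(u) = au^3 + bu^2 + cu + d. Substituting each data point gives a linear system:
  a + b + c + d = -3
  64a + 16b + 4c + d = -255
  343a + 49b + 7c + d = -1227
  1000a + 100b + 10c + d = -3405
Solving the system yields a = -3, b = -4, c = -1, d = 5.
So p(u) = -3u³ - 4u² - u + 5.
Then p(6) = -793.

-793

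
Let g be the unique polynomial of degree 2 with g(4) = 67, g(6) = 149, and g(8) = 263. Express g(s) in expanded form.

Write g(s) = as^2 + bs + c. Substituting each data point gives a linear system:
  16a + 4b + c = 67
  36a + 6b + c = 149
  64a + 8b + c = 263
Solving the system yields a = 4, b = 1, c = -1.
So g(s) = 4s² + s - 1.
Check: g(4) = 67. ✓

g(s) = 4s^2 + s - 1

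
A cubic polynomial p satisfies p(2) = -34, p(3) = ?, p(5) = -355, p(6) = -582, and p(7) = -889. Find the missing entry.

The 4 known points determine the degree-3 polynomial uniquely.
Write p(u) = au^3 + bu^2 + cu + d. Substituting each data point gives a linear system:
  8a + 4b + 2c + d = -34
  125a + 25b + 5c + d = -355
  216a + 36b + 6c + d = -582
  343a + 49b + 7c + d = -889
Solving the system yields a = -2, b = -4, c = -1, d = 0.
So p(u) = -2u³ - 4u² - u.
Then p(3) = -93.

-93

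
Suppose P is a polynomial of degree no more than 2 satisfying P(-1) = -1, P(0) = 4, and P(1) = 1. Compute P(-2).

-14

Using the Lagrange interpolation formula with nodes -1, 0, 1:
  L_0(u) = u(u - 1) / 2
  L_1(u) = (u + 1)(u - 1) / -1
  L_2(u) = (u + 1)u / 2
Then P(u) = -1·L_0(u) + 4·L_1(u) + 1·L_2(u).
Expanding and collecting terms gives P(u) = -4u^2 + u + 4.
Evaluating at u = -2: P(-2) = -14.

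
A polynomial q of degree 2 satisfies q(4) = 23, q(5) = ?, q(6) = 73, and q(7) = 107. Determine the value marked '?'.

The 3 known points determine the degree-2 polynomial uniquely.
Write q(x) = ax^2 + bx + c. Substituting each data point gives a linear system:
  16a + 4b + c = 23
  36a + 6b + c = 73
  49a + 7b + c = 107
Solving the system yields a = 3, b = -5, c = -5.
So q(x) = 3x^2 - 5x - 5.
Then q(5) = 45.

45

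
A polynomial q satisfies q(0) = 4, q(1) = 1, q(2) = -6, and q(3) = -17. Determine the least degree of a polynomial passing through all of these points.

Forward differences of the values at u = 0, 1, 2, 3:
  q  : 4  1  -6  -17
  Δ  : -3  -7  -11
  Δ^2: -4  -4
  Δ^3: 0
The second differences are constant (-4) and nonzero, while all higher differences vanish, so the minimal degree is 2.

2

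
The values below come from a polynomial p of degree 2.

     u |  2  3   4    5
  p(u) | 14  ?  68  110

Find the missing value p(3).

On equispaced nodes a degree-2 polynomial has vanishing third forward difference, so
  - p(2) + 3·p(3) - 3·p(4) + p(5) = 0.
Substituting the known values and solving for p(3):
  3·p(3) = 108
  p(3) = 36.

36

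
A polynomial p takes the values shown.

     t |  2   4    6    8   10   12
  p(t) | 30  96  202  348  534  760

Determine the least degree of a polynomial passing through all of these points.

Forward differences of the values at t = 2, 4, 6, 8, 10, 12:
  p  : 30  96  202  348  534  760
  Δ  : 66  106  146  186  226
  Δ^2: 40  40  40  40
  Δ^3: 0  0  0
  Δ^4: 0  0
  Δ^5: 0
The second differences are constant (40) and nonzero, while all higher differences vanish, so the minimal degree is 2.

2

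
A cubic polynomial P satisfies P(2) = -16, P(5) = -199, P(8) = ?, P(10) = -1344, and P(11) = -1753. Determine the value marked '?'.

-724

The 4 known points determine the degree-3 polynomial uniquely.
Write P(n) = an^3 + bn^2 + cn + d. Substituting each data point gives a linear system:
  8a + 4b + 2c + d = -16
  125a + 25b + 5c + d = -199
  1000a + 100b + 10c + d = -1344
  1331a + 121b + 11c + d = -1753
Solving the system yields a = -1, b = -4, c = 6, d = -4.
So P(n) = -n^3 - 4n^2 + 6n - 4.
Then P(8) = -724.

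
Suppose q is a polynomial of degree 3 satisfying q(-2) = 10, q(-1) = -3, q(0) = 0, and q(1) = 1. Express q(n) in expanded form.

Write q(n) = an^3 + bn^2 + cn + d. Substituting each data point gives a linear system:
  -8a + 4b - 2c + d = 10
  -a + b - c + d = -3
  d = 0
  a + b + c + d = 1
Solving the system yields a = -3, b = -1, c = 5, d = 0.
So q(n) = -3n^3 - n^2 + 5n.
Check: q(1) = 1. ✓

q(n) = -3n^3 - n^2 + 5n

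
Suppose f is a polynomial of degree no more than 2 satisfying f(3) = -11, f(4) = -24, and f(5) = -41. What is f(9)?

Write f(x) = ax^2 + bx + c. Substituting each data point gives a linear system:
  9a + 3b + c = -11
  16a + 4b + c = -24
  25a + 5b + c = -41
Solving the system yields a = -2, b = 1, c = 4.
So f(x) = -2x^2 + x + 4.
Then f(9) = -149.

-149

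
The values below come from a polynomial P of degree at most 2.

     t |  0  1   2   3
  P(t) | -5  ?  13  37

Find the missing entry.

-1

The 3 known points determine the degree-2 polynomial uniquely.
Write P(t) = at^2 + bt + c. Substituting each data point gives a linear system:
  c = -5
  4a + 2b + c = 13
  9a + 3b + c = 37
Solving the system yields a = 5, b = -1, c = -5.
So P(t) = 5t^2 - t - 5.
Then P(1) = -1.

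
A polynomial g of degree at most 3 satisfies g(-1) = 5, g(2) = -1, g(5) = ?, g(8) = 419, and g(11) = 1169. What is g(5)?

83

The 4 known points determine the degree-3 polynomial uniquely.
Write g(x) = ax^3 + bx^2 + cx + d. Substituting each data point gives a linear system:
  -a + b - c + d = 5
  8a + 4b + 2c + d = -1
  512a + 64b + 8c + d = 419
  1331a + 121b + 11c + d = 1169
Solving the system yields a = 1, b = -1, c = -4, d = 3.
So g(x) = x^3 - x^2 - 4x + 3.
Then g(5) = 83.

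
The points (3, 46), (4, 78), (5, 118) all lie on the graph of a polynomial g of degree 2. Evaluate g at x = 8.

286

Forward differences of the values at x = 3, 4, 5:
  g  : 46  78  118
  Δ  : 32  40
  Δ^2: 8
The second differences are constant, confirming degree 2.
Interpolating (Newton forward form) and evaluating at x = 8 gives g(8) = 286.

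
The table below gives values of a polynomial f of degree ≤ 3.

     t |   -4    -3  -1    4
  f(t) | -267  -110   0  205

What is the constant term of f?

1

Write f(t) = at^3 + bt^2 + ct + d. Substituting each data point gives a linear system:
  -64a + 16b - 4c + d = -267
  -27a + 9b - 3c + d = -110
  -a + b - c + d = 0
  64a + 16b + 4c + d = 205
Solving the system yields a = 4, b = -2, c = -5, d = 1.
So f(t) = 4t³ - 2t² - 5t + 1.
The constant term is 1.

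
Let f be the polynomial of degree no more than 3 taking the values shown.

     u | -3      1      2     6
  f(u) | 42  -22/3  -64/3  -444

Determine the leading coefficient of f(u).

Write f(u) = au^3 + bu^2 + cu + d. Substituting each data point gives a linear system:
  -27a + 9b - 3c + d = 42
  a + b + c + d = -22/3
  8a + 4b + 2c + d = -64/3
  216a + 36b + 6c + d = -444
Solving the system yields a = -2, b = -1/3, c = 1, d = -6.
So f(u) = -2u³ - (1/3)u² + u - 6.
The leading coefficient is -2.

-2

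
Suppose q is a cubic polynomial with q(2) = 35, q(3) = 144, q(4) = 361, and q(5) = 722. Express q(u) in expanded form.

q(u) = 6u^3 - 5u - 3

Write q(u) = au^3 + bu^2 + cu + d. Substituting each data point gives a linear system:
  8a + 4b + 2c + d = 35
  27a + 9b + 3c + d = 144
  64a + 16b + 4c + d = 361
  125a + 25b + 5c + d = 722
Solving the system yields a = 6, b = 0, c = -5, d = -3.
So q(u) = 6u^3 - 5u - 3.
Check: q(3) = 144. ✓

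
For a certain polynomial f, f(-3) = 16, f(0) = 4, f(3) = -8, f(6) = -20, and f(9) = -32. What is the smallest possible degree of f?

Forward differences of the values at n = -3, 0, 3, 6, 9:
  f  : 16  4  -8  -20  -32
  Δ  : -12  -12  -12  -12
  Δ^2: 0  0  0
  Δ^3: 0  0
  Δ^4: 0
The first differences are constant (-12) and nonzero, while all higher differences vanish, so the minimal degree is 1.

1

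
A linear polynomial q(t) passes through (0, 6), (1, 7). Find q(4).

Using the Lagrange interpolation formula with nodes 0, 1:
  L_0(t) = (t - 1) / -1
  L_1(t) = t / 1
Then q(t) = 6·L_0(t) + 7·L_1(t).
Expanding and collecting terms gives q(t) = t + 6.
Evaluating at t = 4: q(4) = 10.

10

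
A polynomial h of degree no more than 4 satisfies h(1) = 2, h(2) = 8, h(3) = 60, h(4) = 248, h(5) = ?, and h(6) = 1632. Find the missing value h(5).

The 5 known points determine the degree-4 polynomial uniquely.
Write h(n) = an^4 + bn^3 + cn^2 + dn + e. Substituting each data point gives a linear system:
  a + b + c + d + e = 2
  16a + 8b + 4c + 2d + e = 8
  81a + 27b + 9c + 3d + e = 60
  256a + 64b + 16c + 4d + e = 248
  1296a + 216b + 36c + 6d + e = 1632
Solving the system yields a = 2, b = -5, c = 3, d = 2, e = 0.
So h(n) = 2n^4 - 5n^3 + 3n^2 + 2n.
Then h(5) = 710.

710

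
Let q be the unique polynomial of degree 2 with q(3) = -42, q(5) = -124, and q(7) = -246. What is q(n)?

Using the Lagrange interpolation formula with nodes 3, 5, 7:
  L_0(n) = (n - 5)(n - 7) / 8
  L_1(n) = (n - 3)(n - 7) / -4
  L_2(n) = (n - 3)(n - 5) / 8
Then q(n) = -42·L_0(n) - 124·L_1(n) - 246·L_2(n).
Expanding and collecting terms gives q(n) = -5n² - n + 6.
Check: q(5) = -124. ✓

q(n) = -5n^2 - n + 6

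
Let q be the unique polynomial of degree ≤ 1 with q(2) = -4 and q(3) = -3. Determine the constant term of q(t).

-6

Write q(t) = at + b. Substituting each data point gives a linear system:
  2a + b = -4
  3a + b = -3
Solving the system yields a = 1, b = -6.
So q(t) = t - 6.
The constant term is -6.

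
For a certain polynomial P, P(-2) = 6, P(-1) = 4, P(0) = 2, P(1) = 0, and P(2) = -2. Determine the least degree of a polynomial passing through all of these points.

Forward differences of the values at s = -2, -1, 0, 1, 2:
  P  : 6  4  2  0  -2
  Δ  : -2  -2  -2  -2
  Δ^2: 0  0  0
  Δ^3: 0  0
  Δ^4: 0
The first differences are constant (-2) and nonzero, while all higher differences vanish, so the minimal degree is 1.

1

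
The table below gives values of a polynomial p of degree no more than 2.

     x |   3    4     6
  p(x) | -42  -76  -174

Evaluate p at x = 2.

Write p(x) = ax^2 + bx + c. Substituting each data point gives a linear system:
  9a + 3b + c = -42
  16a + 4b + c = -76
  36a + 6b + c = -174
Solving the system yields a = -5, b = 1, c = 0.
So p(x) = -5x^2 + x.
Then p(2) = -18.

-18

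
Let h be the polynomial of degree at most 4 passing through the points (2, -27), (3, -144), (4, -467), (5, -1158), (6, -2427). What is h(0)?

Using the Lagrange interpolation formula with nodes 2, 3, 4, 5, 6:
  L_0(x) = (x - 3)(x - 4)(x - 5)(x - 6) / 24
  L_1(x) = (x - 2)(x - 4)(x - 5)(x - 6) / -6
  L_2(x) = (x - 2)(x - 3)(x - 5)(x - 6) / 4
  L_3(x) = (x - 2)(x - 3)(x - 4)(x - 6) / -6
  L_4(x) = (x - 2)(x - 3)(x - 4)(x - 5) / 24
Then h(x) = -27·L_0(x) - 144·L_1(x) - 467·L_2(x) - 1158·L_3(x) - 2427·L_4(x).
Expanding and collecting terms gives h(x) = -2x^4 + x^3 - 2x^2 + 4x - 3.
Evaluating at x = 0: h(0) = -3.

-3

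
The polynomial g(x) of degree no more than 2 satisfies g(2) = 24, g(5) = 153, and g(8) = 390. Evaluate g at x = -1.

3

Write g(x) = ax^2 + bx + c. Substituting each data point gives a linear system:
  4a + 2b + c = 24
  25a + 5b + c = 153
  64a + 8b + c = 390
Solving the system yields a = 6, b = 1, c = -2.
So g(x) = 6x² + x - 2.
Then g(-1) = 3.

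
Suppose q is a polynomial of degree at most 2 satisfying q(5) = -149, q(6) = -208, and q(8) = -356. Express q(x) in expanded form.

q(x) = -5x^2 - 4x - 4

Write q(x) = ax^2 + bx + c. Substituting each data point gives a linear system:
  25a + 5b + c = -149
  36a + 6b + c = -208
  64a + 8b + c = -356
Solving the system yields a = -5, b = -4, c = -4.
So q(x) = -5x² - 4x - 4.
Check: q(6) = -208. ✓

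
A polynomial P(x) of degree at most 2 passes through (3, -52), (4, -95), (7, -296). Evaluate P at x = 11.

-732

Write P(x) = ax^2 + bx + c. Substituting each data point gives a linear system:
  9a + 3b + c = -52
  16a + 4b + c = -95
  49a + 7b + c = -296
Solving the system yields a = -6, b = -1, c = 5.
So P(x) = -6x^2 - x + 5.
Then P(11) = -732.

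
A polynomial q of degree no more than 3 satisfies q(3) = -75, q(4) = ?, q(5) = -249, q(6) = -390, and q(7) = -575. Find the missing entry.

-146

On equispaced nodes a degree-3 polynomial has vanishing fourth forward difference, so
  q(3) - 4·q(4) + 6·q(5) - 4·q(6) + q(7) = 0.
Substituting the known values and solving for q(4):
  -4·q(4) = 584
  q(4) = -146.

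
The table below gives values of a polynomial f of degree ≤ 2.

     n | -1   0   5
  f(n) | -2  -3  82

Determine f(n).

Using the Lagrange interpolation formula with nodes -1, 0, 5:
  L_0(n) = n(n - 5) / 6
  L_1(n) = (n + 1)(n - 5) / -5
  L_2(n) = (n + 1)n / 30
Then f(n) = -2·L_0(n) - 3·L_1(n) + 82·L_2(n).
Expanding and collecting terms gives f(n) = 3n^2 + 2n - 3.
Check: f(0) = -3. ✓

f(n) = 3n^2 + 2n - 3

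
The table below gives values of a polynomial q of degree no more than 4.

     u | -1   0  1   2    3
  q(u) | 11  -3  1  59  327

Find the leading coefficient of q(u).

5

Write q(u) = au^4 + bu^3 + cu^2 + du + e. Substituting each data point gives a linear system:
  a - b + c - d + e = 11
  e = -3
  a + b + c + d + e = 1
  16a + 8b + 4c + 2d + e = 59
  81a + 27b + 9c + 3d + e = 327
Solving the system yields a = 5, b = -4, c = 4, d = -1, e = -3.
So q(u) = 5u^4 - 4u^3 + 4u^2 - u - 3.
The leading coefficient is 5.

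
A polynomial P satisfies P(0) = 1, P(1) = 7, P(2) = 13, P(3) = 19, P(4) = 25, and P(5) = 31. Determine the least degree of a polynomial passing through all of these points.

Forward differences of the values at x = 0, 1, 2, 3, 4, 5:
  P  : 1  7  13  19  25  31
  Δ  : 6  6  6  6  6
  Δ^2: 0  0  0  0
  Δ^3: 0  0  0
  Δ^4: 0  0
  Δ^5: 0
The first differences are constant (6) and nonzero, while all higher differences vanish, so the minimal degree is 1.

1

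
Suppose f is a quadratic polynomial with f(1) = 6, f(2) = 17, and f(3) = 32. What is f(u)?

f(u) = 2u^2 + 5u - 1

Write f(u) = au^2 + bu + c. Substituting each data point gives a linear system:
  a + b + c = 6
  4a + 2b + c = 17
  9a + 3b + c = 32
Solving the system yields a = 2, b = 5, c = -1.
So f(u) = 2u^2 + 5u - 1.
Check: f(3) = 32. ✓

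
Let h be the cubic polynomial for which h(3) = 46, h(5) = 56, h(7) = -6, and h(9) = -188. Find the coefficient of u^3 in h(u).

-1

Write h(u) = au^3 + bu^2 + cu + d. Substituting each data point gives a linear system:
  27a + 9b + 3c + d = 46
  125a + 25b + 5c + d = 56
  343a + 49b + 7c + d = -6
  729a + 81b + 9c + d = -188
Solving the system yields a = -1, b = 6, c = 6, d = 1.
So h(u) = -u^3 + 6u^2 + 6u + 1.
The leading coefficient is -1.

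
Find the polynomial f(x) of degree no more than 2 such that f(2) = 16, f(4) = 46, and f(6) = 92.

Write f(x) = ax^2 + bx + c. Substituting each data point gives a linear system:
  4a + 2b + c = 16
  16a + 4b + c = 46
  36a + 6b + c = 92
Solving the system yields a = 2, b = 3, c = 2.
So f(x) = 2x² + 3x + 2.
Check: f(4) = 46. ✓

f(x) = 2x^2 + 3x + 2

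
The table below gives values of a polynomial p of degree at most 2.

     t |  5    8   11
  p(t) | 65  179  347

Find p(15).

Using the Lagrange interpolation formula with nodes 5, 8, 11:
  L_0(t) = (t - 8)(t - 11) / 18
  L_1(t) = (t - 5)(t - 11) / -9
  L_2(t) = (t - 5)(t - 8) / 18
Then p(t) = 65·L_0(t) + 179·L_1(t) + 347·L_2(t).
Expanding and collecting terms gives p(t) = 3t^2 - t - 5.
Evaluating at t = 15: p(15) = 655.

655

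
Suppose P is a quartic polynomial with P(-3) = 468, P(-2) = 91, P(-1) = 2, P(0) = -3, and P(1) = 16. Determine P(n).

Write P(n) = an^4 + bn^3 + cn^2 + dn + e. Substituting each data point gives a linear system:
  81a - 27b + 9c - 3d + e = 468
  16a - 8b + 4c - 2d + e = 91
  a - b + c - d + e = 2
  e = -3
  a + b + c + d + e = 16
Solving the system yields a = 6, b = 2, c = 6, d = 5, e = -3.
So P(n) = 6n⁴ + 2n³ + 6n² + 5n - 3.
Check: P(0) = -3. ✓

P(n) = 6n^4 + 2n^3 + 6n^2 + 5n - 3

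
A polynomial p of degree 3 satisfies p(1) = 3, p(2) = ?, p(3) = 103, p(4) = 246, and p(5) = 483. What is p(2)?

The 4 known points determine the degree-3 polynomial uniquely.
Write p(u) = au^3 + bu^2 + cu + d. Substituting each data point gives a linear system:
  a + b + c + d = 3
  27a + 9b + 3c + d = 103
  64a + 16b + 4c + d = 246
  125a + 25b + 5c + d = 483
Solving the system yields a = 4, b = -1, c = 2, d = -2.
So p(u) = 4u³ - u² + 2u - 2.
Then p(2) = 30.

30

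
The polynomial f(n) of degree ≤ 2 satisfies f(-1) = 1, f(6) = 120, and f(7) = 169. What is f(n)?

Write f(n) = an^2 + bn + c. Substituting each data point gives a linear system:
  a - b + c = 1
  36a + 6b + c = 120
  49a + 7b + c = 169
Solving the system yields a = 4, b = -3, c = -6.
So f(n) = 4n² - 3n - 6.
Check: f(-1) = 1. ✓

f(n) = 4n^2 - 3n - 6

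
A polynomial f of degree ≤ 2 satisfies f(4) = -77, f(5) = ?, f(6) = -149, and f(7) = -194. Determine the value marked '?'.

-110

On equispaced nodes a degree-2 polynomial has vanishing third forward difference, so
  - f(4) + 3·f(5) - 3·f(6) + f(7) = 0.
Substituting the known values and solving for f(5):
  3·f(5) = -330
  f(5) = -110.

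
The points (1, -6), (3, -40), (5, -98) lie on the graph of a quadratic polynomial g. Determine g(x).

g(x) = -3x^2 - 5x + 2

Write g(x) = ax^2 + bx + c. Substituting each data point gives a linear system:
  a + b + c = -6
  9a + 3b + c = -40
  25a + 5b + c = -98
Solving the system yields a = -3, b = -5, c = 2.
So g(x) = -3x^2 - 5x + 2.
Check: g(1) = -6. ✓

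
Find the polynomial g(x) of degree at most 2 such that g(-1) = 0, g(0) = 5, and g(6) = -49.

g(x) = -2x^2 + 3x + 5

Using the Lagrange interpolation formula with nodes -1, 0, 6:
  L_0(x) = x(x - 6) / 7
  L_1(x) = (x + 1)(x - 6) / -6
  L_2(x) = (x + 1)x / 42
Then g(x) = 0·L_0(x) + 5·L_1(x) - 49·L_2(x).
Expanding and collecting terms gives g(x) = -2x² + 3x + 5.
Check: g(6) = -49. ✓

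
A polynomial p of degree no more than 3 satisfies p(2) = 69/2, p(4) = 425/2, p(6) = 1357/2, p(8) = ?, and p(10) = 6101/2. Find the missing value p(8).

On equispaced nodes a degree-3 polynomial has vanishing fourth forward difference, so
  p(2) - 4·p(4) + 6·p(6) - 4·p(8) + p(10) = 0.
Substituting the known values and solving for p(8):
  -4·p(8) = -6306
  p(8) = 3153/2.

3153/2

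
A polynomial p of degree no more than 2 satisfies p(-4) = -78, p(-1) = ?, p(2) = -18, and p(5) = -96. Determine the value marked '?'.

-12

The 3 known points determine the degree-2 polynomial uniquely.
Write p(u) = au^2 + bu + c. Substituting each data point gives a linear system:
  16a - 4b + c = -78
  4a + 2b + c = -18
  25a + 5b + c = -96
Solving the system yields a = -4, b = 2, c = -6.
So p(u) = -4u² + 2u - 6.
Then p(-1) = -12.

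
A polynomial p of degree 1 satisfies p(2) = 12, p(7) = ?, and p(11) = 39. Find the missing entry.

The 2 known points determine the degree-1 polynomial uniquely.
Write p(t) = at + b. Substituting each data point gives a linear system:
  2a + b = 12
  11a + b = 39
Solving the system yields a = 3, b = 6.
So p(t) = 3t + 6.
Then p(7) = 27.

27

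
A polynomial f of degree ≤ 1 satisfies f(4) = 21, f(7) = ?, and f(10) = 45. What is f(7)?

33

The 2 known points determine the degree-1 polynomial uniquely.
Write f(n) = an + b. Substituting each data point gives a linear system:
  4a + b = 21
  10a + b = 45
Solving the system yields a = 4, b = 5.
So f(n) = 4n + 5.
Then f(7) = 33.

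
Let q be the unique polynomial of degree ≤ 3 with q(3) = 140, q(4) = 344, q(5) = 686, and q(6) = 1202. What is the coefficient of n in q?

Write q(n) = an^3 + bn^2 + cn + d. Substituting each data point gives a linear system:
  27a + 9b + 3c + d = 140
  64a + 16b + 4c + d = 344
  125a + 25b + 5c + d = 686
  216a + 36b + 6c + d = 1202
Solving the system yields a = 6, b = -3, c = 3, d = -4.
So q(n) = 6n^3 - 3n^2 + 3n - 4.
The coefficient of n is 3.

3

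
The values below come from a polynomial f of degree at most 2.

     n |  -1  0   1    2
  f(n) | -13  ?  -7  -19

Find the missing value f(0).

The 3 known points determine the degree-2 polynomial uniquely.
Write f(n) = an^2 + bn + c. Substituting each data point gives a linear system:
  a - b + c = -13
  a + b + c = -7
  4a + 2b + c = -19
Solving the system yields a = -5, b = 3, c = -5.
So f(n) = -5n^2 + 3n - 5.
Then f(0) = -5.

-5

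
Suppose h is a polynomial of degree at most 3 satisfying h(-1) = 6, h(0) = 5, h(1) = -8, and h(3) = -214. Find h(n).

h(n) = -6n^3 - 6n^2 - n + 5

Using the Lagrange interpolation formula with nodes -1, 0, 1, 3:
  L_0(n) = n(n - 1)(n - 3) / -8
  L_1(n) = (n + 1)(n - 1)(n - 3) / 3
  L_2(n) = (n + 1)n(n - 3) / -4
  L_3(n) = (n + 1)n(n - 1) / 24
Then h(n) = 6·L_0(n) + 5·L_1(n) - 8·L_2(n) - 214·L_3(n).
Expanding and collecting terms gives h(n) = -6n^3 - 6n^2 - n + 5.
Check: h(1) = -8. ✓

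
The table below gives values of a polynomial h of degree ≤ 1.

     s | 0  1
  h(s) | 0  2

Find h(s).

Write h(s) = as + b. Substituting each data point gives a linear system:
  b = 0
  a + b = 2
Solving the system yields a = 2, b = 0.
So h(s) = 2s.
Check: h(0) = 0. ✓

h(s) = 2s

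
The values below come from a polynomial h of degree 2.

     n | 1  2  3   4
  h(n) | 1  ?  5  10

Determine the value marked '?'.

On equispaced nodes a degree-2 polynomial has vanishing third forward difference, so
  - h(1) + 3·h(2) - 3·h(3) + h(4) = 0.
Substituting the known values and solving for h(2):
  3·h(2) = 6
  h(2) = 2.

2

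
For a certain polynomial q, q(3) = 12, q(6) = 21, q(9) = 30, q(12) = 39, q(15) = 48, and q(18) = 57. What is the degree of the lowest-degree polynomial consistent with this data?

Forward differences of the values at x = 3, 6, 9, 12, 15, 18:
  q  : 12  21  30  39  48  57
  Δ  : 9  9  9  9  9
  Δ^2: 0  0  0  0
  Δ^3: 0  0  0
  Δ^4: 0  0
  Δ^5: 0
The first differences are constant (9) and nonzero, while all higher differences vanish, so the minimal degree is 1.

1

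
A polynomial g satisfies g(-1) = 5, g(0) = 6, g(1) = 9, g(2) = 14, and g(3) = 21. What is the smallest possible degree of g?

2

Forward differences of the values at x = -1, 0, 1, 2, 3:
  g  : 5  6  9  14  21
  Δ  : 1  3  5  7
  Δ^2: 2  2  2
  Δ^3: 0  0
  Δ^4: 0
The second differences are constant (2) and nonzero, while all higher differences vanish, so the minimal degree is 2.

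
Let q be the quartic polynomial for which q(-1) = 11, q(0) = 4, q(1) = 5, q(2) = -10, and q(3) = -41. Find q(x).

Write q(x) = ax^4 + bx^3 + cx^2 + dx + e. Substituting each data point gives a linear system:
  a - b + c - d + e = 11
  e = 4
  a + b + c + d + e = 5
  16a + 8b + 4c + 2d + e = -10
  81a + 27b + 9c + 3d + e = -41
Solving the system yields a = 1, b = -6, c = 3, d = 3, e = 4.
So q(x) = x^4 - 6x^3 + 3x^2 + 3x + 4.
Check: q(2) = -10. ✓

q(x) = x^4 - 6x^3 + 3x^2 + 3x + 4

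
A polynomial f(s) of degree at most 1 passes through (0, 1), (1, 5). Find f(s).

Write f(s) = as + b. Substituting each data point gives a linear system:
  b = 1
  a + b = 5
Solving the system yields a = 4, b = 1.
So f(s) = 4s + 1.
Check: f(1) = 5. ✓

f(s) = 4s + 1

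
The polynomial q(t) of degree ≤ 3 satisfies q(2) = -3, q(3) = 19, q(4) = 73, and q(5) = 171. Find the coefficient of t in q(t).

-6

Write q(t) = at^3 + bt^2 + ct + d. Substituting each data point gives a linear system:
  8a + 4b + 2c + d = -3
  27a + 9b + 3c + d = 19
  64a + 16b + 4c + d = 73
  125a + 25b + 5c + d = 171
Solving the system yields a = 2, b = -2, c = -6, d = 1.
So q(t) = 2t^3 - 2t^2 - 6t + 1.
The coefficient of t is -6.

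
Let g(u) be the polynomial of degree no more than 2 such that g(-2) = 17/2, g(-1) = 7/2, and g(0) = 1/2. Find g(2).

1/2

Write g(u) = au^2 + bu + c. Substituting each data point gives a linear system:
  4a - 2b + c = 17/2
  a - b + c = 7/2
  c = 1/2
Solving the system yields a = 1, b = -2, c = 1/2.
So g(u) = u^2 - 2u + 1/2.
Then g(2) = 1/2.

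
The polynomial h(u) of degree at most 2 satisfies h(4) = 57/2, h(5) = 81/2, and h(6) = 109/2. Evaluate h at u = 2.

21/2

Forward differences of the values at u = 4, 5, 6:
  h  : 57/2  81/2  109/2
  Δ  : 12  14
  Δ^2: 2
The second differences are constant, confirming degree 2.
Interpolating (Newton forward form) and evaluating at u = 2 gives h(2) = 21/2.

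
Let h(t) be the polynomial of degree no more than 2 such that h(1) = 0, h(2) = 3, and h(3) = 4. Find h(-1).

-12

Using the Lagrange interpolation formula with nodes 1, 2, 3:
  L_0(t) = (t - 2)(t - 3) / 2
  L_1(t) = (t - 1)(t - 3) / -1
  L_2(t) = (t - 1)(t - 2) / 2
Then h(t) = 0·L_0(t) + 3·L_1(t) + 4·L_2(t).
Expanding and collecting terms gives h(t) = -t² + 6t - 5.
Evaluating at t = -1: h(-1) = -12.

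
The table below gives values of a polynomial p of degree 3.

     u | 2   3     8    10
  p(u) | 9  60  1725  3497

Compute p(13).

7940

Write p(u) = au^3 + bu^2 + cu + d. Substituting each data point gives a linear system:
  8a + 4b + 2c + d = 9
  27a + 9b + 3c + d = 60
  512a + 64b + 8c + d = 1725
  1000a + 100b + 10c + d = 3497
Solving the system yields a = 4, b = -5, c = 0, d = -3.
So p(u) = 4u^3 - 5u^2 - 3.
Then p(13) = 7940.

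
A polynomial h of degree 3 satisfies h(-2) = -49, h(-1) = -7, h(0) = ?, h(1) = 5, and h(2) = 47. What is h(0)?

On equispaced nodes a degree-3 polynomial has vanishing fourth forward difference, so
  h(-2) - 4·h(-1) + 6·h(0) - 4·h(1) + h(2) = 0.
Substituting the known values and solving for h(0):
  6·h(0) = -6
  h(0) = -1.

-1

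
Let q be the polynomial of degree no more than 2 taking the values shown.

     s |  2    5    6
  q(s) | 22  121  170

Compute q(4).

80

Using the Lagrange interpolation formula with nodes 2, 5, 6:
  L_0(s) = (s - 5)(s - 6) / 12
  L_1(s) = (s - 2)(s - 6) / -3
  L_2(s) = (s - 2)(s - 5) / 4
Then q(s) = 22·L_0(s) + 121·L_1(s) + 170·L_2(s).
Expanding and collecting terms gives q(s) = 4s^2 + 5s - 4.
Evaluating at s = 4: q(4) = 80.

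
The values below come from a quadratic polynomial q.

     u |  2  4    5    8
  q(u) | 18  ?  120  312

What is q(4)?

76

The 3 known points determine the degree-2 polynomial uniquely.
Write q(u) = au^2 + bu + c. Substituting each data point gives a linear system:
  4a + 2b + c = 18
  25a + 5b + c = 120
  64a + 8b + c = 312
Solving the system yields a = 5, b = -1, c = 0.
So q(u) = 5u^2 - u.
Then q(4) = 76.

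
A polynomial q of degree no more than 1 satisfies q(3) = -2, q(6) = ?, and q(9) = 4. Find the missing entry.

The 2 known points determine the degree-1 polynomial uniquely.
Write q(t) = at + b. Substituting each data point gives a linear system:
  3a + b = -2
  9a + b = 4
Solving the system yields a = 1, b = -5.
So q(t) = t - 5.
Then q(6) = 1.

1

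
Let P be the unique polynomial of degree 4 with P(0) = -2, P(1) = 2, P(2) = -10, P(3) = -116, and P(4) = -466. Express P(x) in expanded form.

Using the Lagrange interpolation formula with nodes 0, 1, 2, 3, 4:
  L_0(x) = (x - 1)(x - 2)(x - 3)(x - 4) / 24
  L_1(x) = x(x - 2)(x - 3)(x - 4) / -6
  L_2(x) = x(x - 1)(x - 3)(x - 4) / 4
  L_3(x) = x(x - 1)(x - 2)(x - 4) / -6
  L_4(x) = x(x - 1)(x - 2)(x - 3) / 24
Then P(x) = -2·L_0(x) + 2·L_1(x) - 10·L_2(x) - 116·L_3(x) - 466·L_4(x).
Expanding and collecting terms gives P(x) = -3x^4 + 5x^3 - 2x^2 + 4x - 2.
Check: P(2) = -10. ✓

P(x) = -3x^4 + 5x^3 - 2x^2 + 4x - 2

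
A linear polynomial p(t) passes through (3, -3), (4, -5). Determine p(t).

p(t) = -2t + 3

Write p(t) = at + b. Substituting each data point gives a linear system:
  3a + b = -3
  4a + b = -5
Solving the system yields a = -2, b = 3.
So p(t) = -2t + 3.
Check: p(3) = -3. ✓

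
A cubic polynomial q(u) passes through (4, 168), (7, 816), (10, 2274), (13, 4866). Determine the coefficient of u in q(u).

-3

Write q(u) = au^3 + bu^2 + cu + d. Substituting each data point gives a linear system:
  64a + 16b + 4c + d = 168
  343a + 49b + 7c + d = 816
  1000a + 100b + 10c + d = 2274
  2197a + 169b + 13c + d = 4866
Solving the system yields a = 2, b = 3, c = -3, d = 4.
So q(u) = 2u^3 + 3u^2 - 3u + 4.
The coefficient of u is -3.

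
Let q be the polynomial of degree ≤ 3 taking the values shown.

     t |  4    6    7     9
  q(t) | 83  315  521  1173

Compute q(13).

Write q(t) = at^3 + bt^2 + ct + d. Substituting each data point gives a linear system:
  64a + 16b + 4c + d = 83
  216a + 36b + 6c + d = 315
  343a + 49b + 7c + d = 521
  729a + 81b + 9c + d = 1173
Solving the system yields a = 2, b = -4, c = 4, d = 3.
So q(t) = 2t^3 - 4t^2 + 4t + 3.
Then q(13) = 3773.

3773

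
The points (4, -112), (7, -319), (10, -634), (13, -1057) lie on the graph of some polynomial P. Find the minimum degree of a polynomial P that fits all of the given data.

2

Forward differences of the values at x = 4, 7, 10, 13:
  P  : -112  -319  -634  -1057
  Δ  : -207  -315  -423
  Δ^2: -108  -108
  Δ^3: 0
The second differences are constant (-108) and nonzero, while all higher differences vanish, so the minimal degree is 2.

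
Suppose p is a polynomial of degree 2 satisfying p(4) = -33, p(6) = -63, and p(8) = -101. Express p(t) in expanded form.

Write p(t) = at^2 + bt + c. Substituting each data point gives a linear system:
  16a + 4b + c = -33
  36a + 6b + c = -63
  64a + 8b + c = -101
Solving the system yields a = -1, b = -5, c = 3.
So p(t) = -t^2 - 5t + 3.
Check: p(8) = -101. ✓

p(t) = -t^2 - 5t + 3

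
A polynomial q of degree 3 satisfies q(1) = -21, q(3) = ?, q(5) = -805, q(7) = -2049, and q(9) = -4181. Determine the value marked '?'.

The 4 known points determine the degree-3 polynomial uniquely.
Write q(s) = as^3 + bs^2 + cs + d. Substituting each data point gives a linear system:
  a + b + c + d = -21
  125a + 25b + 5c + d = -805
  343a + 49b + 7c + d = -2049
  729a + 81b + 9c + d = -4181
Solving the system yields a = -5, b = -6, c = -5, d = -5.
So q(s) = -5s³ - 6s² - 5s - 5.
Then q(3) = -209.

-209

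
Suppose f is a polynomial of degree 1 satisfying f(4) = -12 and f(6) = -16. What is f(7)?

Write f(t) = at + b. Substituting each data point gives a linear system:
  4a + b = -12
  6a + b = -16
Solving the system yields a = -2, b = -4.
So f(t) = -2t - 4.
Then f(7) = -18.

-18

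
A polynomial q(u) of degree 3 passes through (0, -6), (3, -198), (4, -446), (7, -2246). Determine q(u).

q(u) = -6u^3 - 4u^2 + 2u - 6

Using the Lagrange interpolation formula with nodes 0, 3, 4, 7:
  L_0(u) = (u - 3)(u - 4)(u - 7) / -84
  L_1(u) = u(u - 4)(u - 7) / 12
  L_2(u) = u(u - 3)(u - 7) / -12
  L_3(u) = u(u - 3)(u - 4) / 84
Then q(u) = -6·L_0(u) - 198·L_1(u) - 446·L_2(u) - 2246·L_3(u).
Expanding and collecting terms gives q(u) = -6u³ - 4u² + 2u - 6.
Check: q(7) = -2246. ✓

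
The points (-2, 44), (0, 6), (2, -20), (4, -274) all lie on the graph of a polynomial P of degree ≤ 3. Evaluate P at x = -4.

334

Using the Lagrange interpolation formula with nodes -2, 0, 2, 4:
  L_0(x) = x(x - 2)(x - 4) / -48
  L_1(x) = (x + 2)(x - 2)(x - 4) / 16
  L_2(x) = (x + 2)x(x - 4) / -16
  L_3(x) = (x + 2)x(x - 2) / 48
Then P(x) = 44·L_0(x) + 6·L_1(x) - 20·L_2(x) - 274·L_3(x).
Expanding and collecting terms gives P(x) = -5x^3 + (3/2)x^2 + 4x + 6.
Evaluating at x = -4: P(-4) = 334.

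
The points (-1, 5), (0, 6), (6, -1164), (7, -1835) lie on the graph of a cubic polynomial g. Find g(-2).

Write g(x) = ax^3 + bx^2 + cx + d. Substituting each data point gives a linear system:
  -a + b - c + d = 5
  d = 6
  216a + 36b + 6c + d = -1164
  343a + 49b + 7c + d = -1835
Solving the system yields a = -5, b = -3, c = 3, d = 6.
So g(x) = -5x^3 - 3x^2 + 3x + 6.
Then g(-2) = 28.

28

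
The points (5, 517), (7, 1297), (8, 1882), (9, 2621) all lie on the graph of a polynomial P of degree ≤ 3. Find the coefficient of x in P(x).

Write P(x) = ax^3 + bx^2 + cx + d. Substituting each data point gives a linear system:
  125a + 25b + 5c + d = 517
  343a + 49b + 7c + d = 1297
  512a + 64b + 8c + d = 1882
  729a + 81b + 9c + d = 2621
Solving the system yields a = 3, b = 5, c = 3, d = 2.
So P(x) = 3x³ + 5x² + 3x + 2.
The coefficient of x is 3.

3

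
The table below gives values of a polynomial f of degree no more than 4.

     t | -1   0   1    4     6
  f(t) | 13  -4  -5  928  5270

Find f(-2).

142

Using the Lagrange interpolation formula with nodes -1, 0, 1, 4, 6:
  L_0(t) = t(t - 1)(t - 4)(t - 6) / 70
  L_1(t) = (t + 1)(t - 1)(t - 4)(t - 6) / -24
  L_2(t) = (t + 1)t(t - 4)(t - 6) / 30
  L_3(t) = (t + 1)t(t - 1)(t - 6) / -120
  L_4(t) = (t + 1)t(t - 1)(t - 4) / 420
Then f(t) = 13·L_0(t) - 4·L_1(t) - 5·L_2(t) + 928·L_3(t) + 5270·L_4(t).
Expanding and collecting terms gives f(t) = 5t^4 - 6t^3 + 3t^2 - 3t - 4.
Evaluating at t = -2: f(-2) = 142.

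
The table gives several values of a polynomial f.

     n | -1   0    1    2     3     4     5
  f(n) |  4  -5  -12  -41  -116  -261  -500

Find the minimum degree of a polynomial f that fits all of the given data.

Forward differences of the values at n = -1, 0, 1, 2, 3, 4, 5:
  f  : 4  -5  -12  -41  -116  -261  -500
  Δ  : -9  -7  -29  -75  -145  -239
  Δ^2: 2  -22  -46  -70  -94
  Δ^3: -24  -24  -24  -24
  Δ^4: 0  0  0
  Δ^5: 0  0
  Δ^6: 0
The third differences are constant (-24) and nonzero, while all higher differences vanish, so the minimal degree is 3.

3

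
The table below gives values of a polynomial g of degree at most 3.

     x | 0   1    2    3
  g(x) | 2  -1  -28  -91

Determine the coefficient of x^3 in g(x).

Write g(x) = ax^3 + bx^2 + cx + d. Substituting each data point gives a linear system:
  d = 2
  a + b + c + d = -1
  8a + 4b + 2c + d = -28
  27a + 9b + 3c + d = -91
Solving the system yields a = -2, b = -6, c = 5, d = 2.
So g(x) = -2x^3 - 6x^2 + 5x + 2.
The leading coefficient is -2.

-2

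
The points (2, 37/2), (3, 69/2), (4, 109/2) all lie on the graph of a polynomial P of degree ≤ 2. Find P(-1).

Using the Lagrange interpolation formula with nodes 2, 3, 4:
  L_0(u) = (u - 3)(u - 4) / 2
  L_1(u) = (u - 2)(u - 4) / -1
  L_2(u) = (u - 2)(u - 3) / 2
Then P(u) = 37/2·L_0(u) + 69/2·L_1(u) + 109/2·L_2(u).
Expanding and collecting terms gives P(u) = 2u^2 + 6u - 3/2.
Evaluating at u = -1: P(-1) = -11/2.

-11/2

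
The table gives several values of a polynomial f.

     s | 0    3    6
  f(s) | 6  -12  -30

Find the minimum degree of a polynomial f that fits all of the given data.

1

Forward differences of the values at s = 0, 3, 6:
  f  : 6  -12  -30
  Δ  : -18  -18
  Δ^2: 0
The first differences are constant (-18) and nonzero, while all higher differences vanish, so the minimal degree is 1.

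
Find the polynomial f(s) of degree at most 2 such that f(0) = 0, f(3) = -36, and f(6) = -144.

f(s) = -4s^2

Using the Lagrange interpolation formula with nodes 0, 3, 6:
  L_0(s) = (s - 3)(s - 6) / 18
  L_1(s) = s(s - 6) / -9
  L_2(s) = s(s - 3) / 18
Then f(s) = 0·L_0(s) - 36·L_1(s) - 144·L_2(s).
Expanding and collecting terms gives f(s) = -4s².
Check: f(3) = -36. ✓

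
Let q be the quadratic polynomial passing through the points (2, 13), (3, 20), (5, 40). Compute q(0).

Write q(t) = at^2 + bt + c. Substituting each data point gives a linear system:
  4a + 2b + c = 13
  9a + 3b + c = 20
  25a + 5b + c = 40
Solving the system yields a = 1, b = 2, c = 5.
So q(t) = t^2 + 2t + 5.
Then q(0) = 5.

5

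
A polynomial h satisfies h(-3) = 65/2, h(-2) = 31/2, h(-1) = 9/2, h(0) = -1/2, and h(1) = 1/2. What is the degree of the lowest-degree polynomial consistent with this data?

2

Forward differences of the values at x = -3, -2, -1, 0, 1:
  h  : 65/2  31/2  9/2  -1/2  1/2
  Δ  : -17  -11  -5  1
  Δ^2: 6  6  6
  Δ^3: 0  0
  Δ^4: 0
The second differences are constant (6) and nonzero, while all higher differences vanish, so the minimal degree is 2.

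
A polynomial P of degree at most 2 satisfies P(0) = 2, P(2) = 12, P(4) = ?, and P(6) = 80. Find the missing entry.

38

The 3 known points determine the degree-2 polynomial uniquely.
Write P(n) = an^2 + bn + c. Substituting each data point gives a linear system:
  c = 2
  4a + 2b + c = 12
  36a + 6b + c = 80
Solving the system yields a = 2, b = 1, c = 2.
So P(n) = 2n² + n + 2.
Then P(4) = 38.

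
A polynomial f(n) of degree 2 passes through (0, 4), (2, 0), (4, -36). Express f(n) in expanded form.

f(n) = -4n^2 + 6n + 4

Write f(n) = an^2 + bn + c. Substituting each data point gives a linear system:
  c = 4
  4a + 2b + c = 0
  16a + 4b + c = -36
Solving the system yields a = -4, b = 6, c = 4.
So f(n) = -4n^2 + 6n + 4.
Check: f(0) = 4. ✓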